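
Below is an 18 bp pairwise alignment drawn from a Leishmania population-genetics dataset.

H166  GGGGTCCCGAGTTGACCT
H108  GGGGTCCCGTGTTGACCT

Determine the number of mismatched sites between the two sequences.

The sequences differ at position 10 (A/T).
That gives 1 mismatch out of 18 aligned sites, so the Hamming distance is 1.

1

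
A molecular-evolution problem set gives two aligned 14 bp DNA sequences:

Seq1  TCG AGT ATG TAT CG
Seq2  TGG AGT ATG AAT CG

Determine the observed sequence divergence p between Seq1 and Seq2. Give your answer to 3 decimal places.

Mismatches occur at site 2 (C→G), site 10 (T→A).
There are 2 differences over 14 sites, so p = 2/14 = 0.143.

0.143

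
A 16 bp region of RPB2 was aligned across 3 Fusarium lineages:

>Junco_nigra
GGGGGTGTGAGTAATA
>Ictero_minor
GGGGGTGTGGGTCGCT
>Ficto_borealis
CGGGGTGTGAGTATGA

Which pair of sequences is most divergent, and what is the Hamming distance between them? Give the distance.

Pairwise Hamming distances:
  Junco_nigra vs Ictero_minor: 5
  Junco_nigra vs Ficto_borealis: 3
  Ictero_minor vs Ficto_borealis: 6
The largest is 6, between Ictero_minor and Ficto_borealis.

6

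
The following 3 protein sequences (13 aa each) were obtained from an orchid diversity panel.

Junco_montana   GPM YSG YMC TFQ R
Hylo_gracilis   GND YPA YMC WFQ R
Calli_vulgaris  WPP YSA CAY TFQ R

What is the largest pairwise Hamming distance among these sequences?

Pairwise Hamming distances:
  Junco_montana vs Hylo_gracilis: 5
  Junco_montana vs Calli_vulgaris: 6
  Hylo_gracilis vs Calli_vulgaris: 8
The largest is 8, between Hylo_gracilis and Calli_vulgaris.

8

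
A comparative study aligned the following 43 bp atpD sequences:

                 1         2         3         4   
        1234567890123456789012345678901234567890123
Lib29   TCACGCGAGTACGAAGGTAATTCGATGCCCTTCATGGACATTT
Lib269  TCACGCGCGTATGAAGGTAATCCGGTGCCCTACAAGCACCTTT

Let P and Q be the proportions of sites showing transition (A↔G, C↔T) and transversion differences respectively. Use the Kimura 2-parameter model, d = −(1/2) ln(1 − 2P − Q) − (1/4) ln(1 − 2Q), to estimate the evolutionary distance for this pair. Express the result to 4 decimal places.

0.2139

The sequences differ at positions 8 (A/C, transversion), 12 (C/T, transition), 22 (T/C, transition), 25 (A/G, transition), 32 (T/A, transversion), 35 (T/A, transversion), 37 (G/C, transversion), 40 (A/C, transversion).
Of the 8 differences, 3 transitions and 5 transversions over 43 sites: P = 3/43 = 0.069767, Q = 5/43 = 0.116279.
d = −0.5·ln(0.744187) − 0.25·ln(0.767442) = −0.5·(-0.295463) − 0.25·(-0.264692) = 0.2139.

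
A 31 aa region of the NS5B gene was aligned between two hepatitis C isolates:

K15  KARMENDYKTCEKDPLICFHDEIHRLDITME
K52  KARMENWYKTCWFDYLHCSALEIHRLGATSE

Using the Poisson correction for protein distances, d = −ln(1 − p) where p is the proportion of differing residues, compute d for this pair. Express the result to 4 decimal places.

0.4383

The sequences differ at positions 7 (D/W), 12 (E/W), 13 (K/F), 15 (P/Y), 17 (I/H), 19 (F/S), 20 (H/A), 21 (D/L), 27 (D/G), 28 (I/A), 30 (M/S).
p = 11/31 = 0.354839.
d = −ln(1 − 0.354839) = −ln(0.645161) = 0.4383.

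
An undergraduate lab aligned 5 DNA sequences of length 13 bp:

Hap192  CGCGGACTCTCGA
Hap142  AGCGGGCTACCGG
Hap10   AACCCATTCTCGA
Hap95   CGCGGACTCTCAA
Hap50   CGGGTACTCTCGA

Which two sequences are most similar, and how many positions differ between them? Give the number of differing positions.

1

Pairwise Hamming distances:
  Hap192 vs Hap142: 5
  Hap192 vs Hap10: 5
  Hap192 vs Hap95: 1
  Hap192 vs Hap50: 2
  Hap142 vs Hap10: 8
  Hap142 vs Hap95: 6
  Hap142 vs Hap50: 7
  Hap10 vs Hap95: 6
  Hap10 vs Hap50: 6
  Hap95 vs Hap50: 3
The smallest is 1, between Hap192 and Hap95.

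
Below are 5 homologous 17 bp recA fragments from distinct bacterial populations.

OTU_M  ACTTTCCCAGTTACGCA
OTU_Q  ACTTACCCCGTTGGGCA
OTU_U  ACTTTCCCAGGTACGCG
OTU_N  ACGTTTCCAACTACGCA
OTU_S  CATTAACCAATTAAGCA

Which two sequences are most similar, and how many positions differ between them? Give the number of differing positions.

Pairwise Hamming distances:
  OTU_M vs OTU_Q: 4
  OTU_M vs OTU_U: 2
  OTU_M vs OTU_N: 4
  OTU_M vs OTU_S: 6
  OTU_Q vs OTU_U: 6
  OTU_Q vs OTU_N: 8
  OTU_Q vs OTU_S: 7
  OTU_U vs OTU_N: 5
  OTU_U vs OTU_S: 8
  OTU_N vs OTU_S: 7
The smallest is 2, between OTU_M and OTU_U.

2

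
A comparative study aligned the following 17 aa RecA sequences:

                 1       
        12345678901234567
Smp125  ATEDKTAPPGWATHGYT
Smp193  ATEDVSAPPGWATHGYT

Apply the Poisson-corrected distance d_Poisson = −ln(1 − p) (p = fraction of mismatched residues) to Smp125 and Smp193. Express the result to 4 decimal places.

Mismatches occur at site 5 (K→V), site 6 (T→S).
p = 2/17 = 0.117647.
d = −ln(1 − 0.117647) = −ln(0.882353) = 0.1252.

0.1252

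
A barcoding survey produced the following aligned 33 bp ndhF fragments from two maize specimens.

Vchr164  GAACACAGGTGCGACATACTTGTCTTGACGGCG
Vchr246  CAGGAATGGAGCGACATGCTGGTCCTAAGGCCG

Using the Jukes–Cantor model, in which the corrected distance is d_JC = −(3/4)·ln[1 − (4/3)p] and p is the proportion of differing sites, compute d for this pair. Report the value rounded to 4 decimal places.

Differing sites — 1:G/C; 3:A/G; 4:C/G; 6:C/A; 7:A/T; 10:T/A; 18:A/G; 21:T/G; 25:T/C; 27:G/A; 29:C/G; 31:G/C.
p = 12/33 = 0.363636.
d = −0.75 · ln(1 − (4/3)·0.363636) = −0.75 · ln(0.515152) = −0.75 · (-0.663293) = 0.4975.

0.4975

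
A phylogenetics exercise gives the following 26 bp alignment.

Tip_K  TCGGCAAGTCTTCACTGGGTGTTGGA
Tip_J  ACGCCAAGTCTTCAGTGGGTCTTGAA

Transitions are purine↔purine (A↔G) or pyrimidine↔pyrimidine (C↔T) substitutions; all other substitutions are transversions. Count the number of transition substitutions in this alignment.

Differing sites — 1:T/A (Tv); 4:G/C (Tv); 15:C/G (Tv); 21:G/C (Tv); 25:G/A (Ti).
Of the 5 differences, 1 transition and 4 transversions, so the answer is 1.

1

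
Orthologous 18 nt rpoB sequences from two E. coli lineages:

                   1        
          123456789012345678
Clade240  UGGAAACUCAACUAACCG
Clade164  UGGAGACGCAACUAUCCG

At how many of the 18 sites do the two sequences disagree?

Mismatches occur at site 5 (A→G), site 8 (U→G), site 15 (A→U).
That gives 3 mismatches out of 18 aligned sites, so the Hamming distance is 3.

3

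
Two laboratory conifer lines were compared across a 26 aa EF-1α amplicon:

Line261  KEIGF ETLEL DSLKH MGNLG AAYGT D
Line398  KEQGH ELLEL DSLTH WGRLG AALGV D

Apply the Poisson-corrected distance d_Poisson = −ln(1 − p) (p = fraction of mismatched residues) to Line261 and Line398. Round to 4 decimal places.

0.3677

Mismatches occur at site 3 (I↔Q), site 5 (F↔H), site 7 (T↔L), site 14 (K↔T), site 16 (M↔W), site 18 (N↔R), site 23 (Y↔L), site 25 (T↔V).
p = 8/26 = 0.307692.
d = −ln(1 − 0.307692) = −ln(0.692308) = 0.3677.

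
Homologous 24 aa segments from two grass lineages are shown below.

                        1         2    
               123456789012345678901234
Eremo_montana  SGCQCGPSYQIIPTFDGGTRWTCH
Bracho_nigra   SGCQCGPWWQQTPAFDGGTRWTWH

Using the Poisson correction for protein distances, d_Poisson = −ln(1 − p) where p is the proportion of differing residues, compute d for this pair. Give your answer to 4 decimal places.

The sequences differ at positions 8 (S/W), 9 (Y/W), 11 (I/Q), 12 (I/T), 14 (T/A), 23 (C/W).
p = 6/24 = 0.250000.
d = −ln(1 − 0.250000) = −ln(0.750000) = 0.2877.

0.2877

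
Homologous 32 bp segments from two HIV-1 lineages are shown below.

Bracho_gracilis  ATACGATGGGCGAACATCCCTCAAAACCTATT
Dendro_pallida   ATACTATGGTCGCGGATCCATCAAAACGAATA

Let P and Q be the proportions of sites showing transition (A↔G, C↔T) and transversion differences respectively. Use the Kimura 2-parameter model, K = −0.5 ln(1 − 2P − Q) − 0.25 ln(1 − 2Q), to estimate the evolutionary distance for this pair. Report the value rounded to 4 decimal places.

0.3606

Mismatches occur at site 5 (G↔T, transversion), site 10 (G↔T, transversion), site 13 (A↔C, transversion), site 14 (A↔G, transition), site 15 (C↔G, transversion), site 20 (C↔A, transversion), site 28 (C↔G, transversion), site 29 (T↔A, transversion), site 32 (T↔A, transversion).
Of the 9 differences, 1 transition and 8 transversions over 32 sites: P = 1/32 = 0.031250, Q = 8/32 = 0.250000.
d = −0.5·ln(0.687500) − 0.25·ln(0.500000) = −0.5·(-0.374693) − 0.25·(-0.693147) = 0.3606.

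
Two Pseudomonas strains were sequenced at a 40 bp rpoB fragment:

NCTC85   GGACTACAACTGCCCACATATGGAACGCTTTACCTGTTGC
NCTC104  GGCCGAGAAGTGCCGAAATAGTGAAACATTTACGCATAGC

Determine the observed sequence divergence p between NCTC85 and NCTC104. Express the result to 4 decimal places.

The sequences differ at positions 3 (A/C), 5 (T/G), 7 (C/G), 10 (C/G), 15 (C/G), 17 (C/A), 21 (T/G), 22 (G/T), 26 (C/A), 27 (G/C), 28 (C/A), 34 (C/G), 35 (T/C), 36 (G/A), 38 (T/A).
There are 15 differences over 40 sites, so p = 15/40 = 0.3750.

0.3750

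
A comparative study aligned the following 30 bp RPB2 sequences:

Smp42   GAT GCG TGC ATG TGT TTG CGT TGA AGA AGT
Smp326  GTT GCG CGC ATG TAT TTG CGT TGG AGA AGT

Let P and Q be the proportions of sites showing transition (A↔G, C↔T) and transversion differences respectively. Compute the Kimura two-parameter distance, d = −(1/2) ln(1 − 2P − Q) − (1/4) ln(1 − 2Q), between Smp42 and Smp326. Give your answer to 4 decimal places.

0.1501

Differing sites — 2:A/T (Tv); 7:T/C (Ti); 14:G/A (Ti); 24:A/G (Ti).
Of the 4 differences, 3 transitions and 1 transversion over 30 sites: P = 3/30 = 0.100000, Q = 1/30 = 0.033333.
d = −0.5·ln(0.766667) − 0.25·ln(0.933334) = −0.5·(-0.265703) − 0.25·(-0.068992) = 0.1501.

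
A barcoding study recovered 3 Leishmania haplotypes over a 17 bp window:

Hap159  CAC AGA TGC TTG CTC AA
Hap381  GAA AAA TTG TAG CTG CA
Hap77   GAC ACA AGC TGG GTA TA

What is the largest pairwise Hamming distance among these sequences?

9

Pairwise Hamming distances:
  Hap159 vs Hap381: 8
  Hap159 vs Hap77: 7
  Hap381 vs Hap77: 9
The largest is 9, between Hap381 and Hap77.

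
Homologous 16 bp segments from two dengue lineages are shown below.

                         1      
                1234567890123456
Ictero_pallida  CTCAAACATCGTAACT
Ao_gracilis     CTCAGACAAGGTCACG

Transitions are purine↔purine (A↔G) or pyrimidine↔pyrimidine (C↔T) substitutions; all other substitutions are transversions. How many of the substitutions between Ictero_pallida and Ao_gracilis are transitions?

The sequences differ at positions 5 (A/G, transition), 9 (T/A, transversion), 10 (C/G, transversion), 13 (A/C, transversion), 16 (T/G, transversion).
Of the 5 differences, 1 transition and 4 transversions, so the answer is 1.

1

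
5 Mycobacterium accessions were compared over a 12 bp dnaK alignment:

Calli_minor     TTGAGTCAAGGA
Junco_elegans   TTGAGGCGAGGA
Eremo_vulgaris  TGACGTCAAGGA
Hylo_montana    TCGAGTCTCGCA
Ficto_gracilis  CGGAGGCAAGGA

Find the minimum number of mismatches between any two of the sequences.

2

Pairwise Hamming distances:
  Calli_minor vs Junco_elegans: 2
  Calli_minor vs Eremo_vulgaris: 3
  Calli_minor vs Hylo_montana: 4
  Calli_minor vs Ficto_gracilis: 3
  Junco_elegans vs Eremo_vulgaris: 5
  Junco_elegans vs Hylo_montana: 5
  Junco_elegans vs Ficto_gracilis: 3
  Eremo_vulgaris vs Hylo_montana: 6
  Eremo_vulgaris vs Ficto_gracilis: 4
  Hylo_montana vs Ficto_gracilis: 6
The smallest is 2, between Calli_minor and Junco_elegans.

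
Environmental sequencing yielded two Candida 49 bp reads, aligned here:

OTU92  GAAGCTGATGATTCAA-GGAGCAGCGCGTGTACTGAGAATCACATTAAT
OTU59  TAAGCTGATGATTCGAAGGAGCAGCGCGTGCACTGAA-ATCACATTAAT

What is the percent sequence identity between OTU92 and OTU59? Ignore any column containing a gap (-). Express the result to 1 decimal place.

Excluding the 2 gap columns leaves 47 comparable sites.
The sequences differ at positions 1 (G/T), 15 (A/G), 31 (T/C), 37 (G/A).
43 of the 47 comparable sites match, so the percent identity is 43/47 × 100 = 91.5%.

91.5%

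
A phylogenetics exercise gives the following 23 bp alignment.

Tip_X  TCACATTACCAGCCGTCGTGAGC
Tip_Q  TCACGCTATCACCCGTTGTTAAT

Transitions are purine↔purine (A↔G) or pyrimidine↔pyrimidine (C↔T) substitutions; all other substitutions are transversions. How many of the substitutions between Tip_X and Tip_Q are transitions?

6

The sequences differ at positions 5 (A/G, transition), 6 (T/C, transition), 9 (C/T, transition), 12 (G/C, transversion), 17 (C/T, transition), 20 (G/T, transversion), 22 (G/A, transition), 23 (C/T, transition).
Of the 8 differences, 6 transitions and 2 transversions, so the answer is 6.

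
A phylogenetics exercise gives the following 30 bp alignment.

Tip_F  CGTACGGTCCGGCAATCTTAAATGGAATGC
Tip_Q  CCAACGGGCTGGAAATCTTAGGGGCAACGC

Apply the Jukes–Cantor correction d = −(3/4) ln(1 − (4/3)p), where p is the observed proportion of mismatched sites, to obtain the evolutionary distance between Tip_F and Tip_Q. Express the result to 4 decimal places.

0.4408

The sequences differ at positions 2 (G/C), 3 (T/A), 8 (T/G), 10 (C/T), 13 (C/A), 21 (A/G), 22 (A/G), 23 (T/G), 25 (G/C), 28 (T/C).
p = 10/30 = 0.333333.
d = −0.75 · ln(1 − (4/3)·0.333333) = −0.75 · ln(0.555556) = −0.75 · (-0.587786) = 0.4408.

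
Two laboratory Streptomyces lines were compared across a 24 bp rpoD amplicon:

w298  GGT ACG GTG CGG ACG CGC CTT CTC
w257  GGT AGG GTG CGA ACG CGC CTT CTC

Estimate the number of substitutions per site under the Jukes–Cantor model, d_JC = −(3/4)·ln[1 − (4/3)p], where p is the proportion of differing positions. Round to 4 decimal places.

0.0883

The sequences differ at positions 5 (C/G), 12 (G/A).
p = 2/24 = 0.083333.
d = −0.75 · ln(1 − (4/3)·0.083333) = −0.75 · ln(0.888889) = −0.75 · (-0.117783) = 0.0883.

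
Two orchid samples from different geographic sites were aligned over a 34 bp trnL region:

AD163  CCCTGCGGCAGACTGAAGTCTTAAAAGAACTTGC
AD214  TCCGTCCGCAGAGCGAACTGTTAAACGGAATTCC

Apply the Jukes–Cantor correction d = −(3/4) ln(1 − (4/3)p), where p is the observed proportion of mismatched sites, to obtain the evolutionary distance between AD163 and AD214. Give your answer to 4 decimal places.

Mismatches occur at site 1 (C→T), site 4 (T→G), site 5 (G→T), site 7 (G→C), site 13 (C→G), site 14 (T→C), site 18 (G→C), site 20 (C→G), site 26 (A→C), site 28 (A→G), site 30 (C→A), site 33 (G→C).
p = 12/34 = 0.352941.
d = −0.75 · ln(1 − (4/3)·0.352941) = −0.75 · ln(0.529412) = −0.75 · (-0.635988) = 0.4770.

0.4770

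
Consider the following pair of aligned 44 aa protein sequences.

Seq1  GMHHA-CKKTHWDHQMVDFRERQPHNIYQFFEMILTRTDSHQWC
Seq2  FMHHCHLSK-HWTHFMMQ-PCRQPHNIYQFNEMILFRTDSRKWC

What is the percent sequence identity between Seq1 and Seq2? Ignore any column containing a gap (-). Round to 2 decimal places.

65.85%

Excluding the 3 gap columns leaves 41 comparable sites.
Differing sites — 1:G/F; 5:A/C; 7:C/L; 8:K/S; 13:D/T; 15:Q/F; 17:V/M; 18:D/Q; 20:R/P; 21:E/C; 31:F/N; 36:T/F; 41:H/R; 42:Q/K.
27 of the 41 comparable sites match, so the percent identity is 27/41 × 100 = 65.85%.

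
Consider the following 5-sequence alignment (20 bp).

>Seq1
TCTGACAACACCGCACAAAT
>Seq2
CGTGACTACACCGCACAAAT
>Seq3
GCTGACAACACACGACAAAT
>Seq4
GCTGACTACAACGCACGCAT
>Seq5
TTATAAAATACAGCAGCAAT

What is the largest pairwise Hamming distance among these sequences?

Pairwise Hamming distances:
  Seq1 vs Seq2: 3
  Seq1 vs Seq3: 4
  Seq1 vs Seq4: 5
  Seq1 vs Seq5: 8
  Seq2 vs Seq3: 6
  Seq2 vs Seq4: 5
  Seq2 vs Seq5: 10
  Seq3 vs Seq4: 7
  Seq3 vs Seq5: 10
  Seq4 vs Seq5: 12
The largest is 12, between Seq4 and Seq5.

12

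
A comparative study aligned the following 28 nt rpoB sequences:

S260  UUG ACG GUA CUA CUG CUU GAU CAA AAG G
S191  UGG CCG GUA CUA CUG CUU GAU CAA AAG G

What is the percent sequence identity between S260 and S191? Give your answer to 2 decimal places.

Mismatches occur at site 2 (U→G), site 4 (A→C).
26 of the 28 sites match, so the percent identity is 26/28 × 100 = 92.86%.

92.86%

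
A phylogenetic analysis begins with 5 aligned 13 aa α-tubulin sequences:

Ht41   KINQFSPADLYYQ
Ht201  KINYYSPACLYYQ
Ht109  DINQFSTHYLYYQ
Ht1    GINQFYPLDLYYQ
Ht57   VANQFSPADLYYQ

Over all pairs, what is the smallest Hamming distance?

Pairwise Hamming distances:
  Ht41 vs Ht201: 3
  Ht41 vs Ht109: 4
  Ht41 vs Ht1: 3
  Ht41 vs Ht57: 2
  Ht201 vs Ht109: 6
  Ht201 vs Ht1: 6
  Ht201 vs Ht57: 5
  Ht109 vs Ht1: 5
  Ht109 vs Ht57: 5
  Ht1 vs Ht57: 4
The smallest is 2, between Ht41 and Ht57.

2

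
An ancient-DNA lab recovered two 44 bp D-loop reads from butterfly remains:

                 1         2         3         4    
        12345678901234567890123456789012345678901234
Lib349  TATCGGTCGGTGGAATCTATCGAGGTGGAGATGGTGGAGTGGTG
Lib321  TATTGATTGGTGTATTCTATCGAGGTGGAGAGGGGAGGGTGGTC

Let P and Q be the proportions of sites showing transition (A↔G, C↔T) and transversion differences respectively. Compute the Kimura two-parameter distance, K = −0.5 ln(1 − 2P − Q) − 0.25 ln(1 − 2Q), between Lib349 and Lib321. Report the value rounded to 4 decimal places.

Mismatches occur at site 4 (C/T, transition), site 6 (G/A, transition), site 8 (C/T, transition), site 13 (G/T, transversion), site 15 (A/T, transversion), site 32 (T/G, transversion), site 35 (T/G, transversion), site 36 (G/A, transition), site 38 (A/G, transition), site 44 (G/C, transversion).
Of the 10 differences, 5 transitions and 5 transversions over 44 sites: P = 5/44 = 0.113636, Q = 5/44 = 0.113636.
d = −0.5·ln(0.659092) − 0.25·ln(0.772728) = −0.5·(-0.416892) − 0.25·(-0.257828) = 0.2729.

0.2729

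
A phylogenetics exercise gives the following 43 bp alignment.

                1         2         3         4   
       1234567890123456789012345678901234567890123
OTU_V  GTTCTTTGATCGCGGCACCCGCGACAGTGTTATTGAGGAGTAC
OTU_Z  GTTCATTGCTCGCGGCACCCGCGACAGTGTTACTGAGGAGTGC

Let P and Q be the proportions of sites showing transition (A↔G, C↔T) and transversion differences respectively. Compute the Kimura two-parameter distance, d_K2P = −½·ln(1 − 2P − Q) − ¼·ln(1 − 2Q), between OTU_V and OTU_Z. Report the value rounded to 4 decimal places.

Mismatches occur at site 5 (T→A, transversion), site 9 (A→C, transversion), site 33 (T→C, transition), site 42 (A→G, transition).
Of the 4 differences, 2 transitions and 2 transversions over 43 sites: P = 2/43 = 0.046512, Q = 2/43 = 0.046512.
d = −0.5·ln(0.860464) − 0.25·ln(0.906976) = −0.5·(-0.150284) − 0.25·(-0.097639) = 0.0996.

0.0996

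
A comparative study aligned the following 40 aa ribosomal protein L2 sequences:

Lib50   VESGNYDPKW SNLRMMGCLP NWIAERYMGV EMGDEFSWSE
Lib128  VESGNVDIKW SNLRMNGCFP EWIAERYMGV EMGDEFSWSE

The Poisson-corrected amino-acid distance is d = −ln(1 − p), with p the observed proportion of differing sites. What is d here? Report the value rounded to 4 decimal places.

0.1335

Mismatches occur at site 6 (Y→V), site 8 (P→I), site 16 (M→N), site 19 (L→F), site 21 (N→E).
p = 5/40 = 0.125000.
d = −ln(1 − 0.125000) = −ln(0.875000) = 0.1335.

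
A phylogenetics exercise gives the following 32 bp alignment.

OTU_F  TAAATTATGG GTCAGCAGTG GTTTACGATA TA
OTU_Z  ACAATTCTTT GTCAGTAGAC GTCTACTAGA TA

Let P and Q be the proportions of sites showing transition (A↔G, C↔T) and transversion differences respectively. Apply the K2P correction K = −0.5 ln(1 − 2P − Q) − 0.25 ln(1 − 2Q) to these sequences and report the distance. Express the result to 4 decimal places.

Differing sites — 1:T/A (Tv); 2:A/C (Tv); 7:A/C (Tv); 9:G/T (Tv); 10:G/T (Tv); 16:C/T (Ti); 19:T/A (Tv); 20:G/C (Tv); 23:T/C (Ti); 27:G/T (Tv); 29:T/G (Tv).
Of the 11 differences, 2 transitions and 9 transversions over 32 sites: P = 2/32 = 0.062500, Q = 9/32 = 0.281250.
d = −0.5·ln(0.593750) − 0.25·ln(0.437500) = −0.5·(-0.521297) − 0.25·(-0.826679) = 0.4673.

0.4673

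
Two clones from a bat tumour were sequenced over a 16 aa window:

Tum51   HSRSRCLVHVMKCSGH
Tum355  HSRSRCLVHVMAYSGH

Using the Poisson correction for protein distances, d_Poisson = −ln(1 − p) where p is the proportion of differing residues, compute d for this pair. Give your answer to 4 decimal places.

Mismatches occur at site 12 (K/A), site 13 (C/Y).
p = 2/16 = 0.125000.
d = −ln(1 − 0.125000) = −ln(0.875000) = 0.1335.

0.1335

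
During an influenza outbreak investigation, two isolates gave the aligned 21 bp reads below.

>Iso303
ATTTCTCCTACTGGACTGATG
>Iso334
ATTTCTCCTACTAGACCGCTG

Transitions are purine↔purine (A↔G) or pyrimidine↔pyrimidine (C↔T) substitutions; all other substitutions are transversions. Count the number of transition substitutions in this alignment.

2

Mismatches occur at site 13 (G/A, transition), site 17 (T/C, transition), site 19 (A/C, transversion).
Of the 3 differences, 2 transitions and 1 transversion, so the answer is 2.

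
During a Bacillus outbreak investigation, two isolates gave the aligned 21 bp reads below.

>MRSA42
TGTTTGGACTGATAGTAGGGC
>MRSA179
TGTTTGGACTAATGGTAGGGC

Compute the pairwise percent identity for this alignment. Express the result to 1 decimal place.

Differing sites — 11:G/A; 14:A/G.
19 of the 21 sites match, so the percent identity is 19/21 × 100 = 90.5%.

90.5%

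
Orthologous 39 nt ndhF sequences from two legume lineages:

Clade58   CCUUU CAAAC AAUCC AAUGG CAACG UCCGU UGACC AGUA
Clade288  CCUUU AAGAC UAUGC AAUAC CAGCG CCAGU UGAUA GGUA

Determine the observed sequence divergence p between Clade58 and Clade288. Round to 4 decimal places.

Mismatches occur at site 6 (C↔A), site 8 (A↔G), site 11 (A↔U), site 14 (C↔G), site 19 (G↔A), site 20 (G↔C), site 23 (A↔G), site 26 (U↔C), site 28 (C↔A), site 34 (C↔U), site 35 (C↔A), site 36 (A↔G).
There are 12 differences over 39 sites, so p = 12/39 = 0.3077.

0.3077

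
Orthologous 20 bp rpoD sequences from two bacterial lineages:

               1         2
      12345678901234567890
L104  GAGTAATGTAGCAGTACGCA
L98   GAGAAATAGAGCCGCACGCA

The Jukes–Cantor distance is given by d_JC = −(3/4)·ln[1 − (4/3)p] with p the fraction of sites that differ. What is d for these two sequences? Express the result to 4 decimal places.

0.3041

The sequences differ at positions 4 (T/A), 8 (G/A), 9 (T/G), 13 (A/C), 15 (T/C).
p = 5/20 = 0.250000.
d = −0.75 · ln(1 − (4/3)·0.250000) = −0.75 · ln(0.666667) = −0.75 · (-0.405465) = 0.3041.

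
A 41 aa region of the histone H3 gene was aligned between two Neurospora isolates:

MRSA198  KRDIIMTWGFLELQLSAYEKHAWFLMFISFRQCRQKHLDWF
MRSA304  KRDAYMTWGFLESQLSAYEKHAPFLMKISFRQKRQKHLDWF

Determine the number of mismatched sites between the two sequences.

Differing sites — 4:I/A; 5:I/Y; 13:L/S; 23:W/P; 27:F/K; 33:C/K.
That gives 6 mismatches out of 41 aligned sites, so the Hamming distance is 6.

6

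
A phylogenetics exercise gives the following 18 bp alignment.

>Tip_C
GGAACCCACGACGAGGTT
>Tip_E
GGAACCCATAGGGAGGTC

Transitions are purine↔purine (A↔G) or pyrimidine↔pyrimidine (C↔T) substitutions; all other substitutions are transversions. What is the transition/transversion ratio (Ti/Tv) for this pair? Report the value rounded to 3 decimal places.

The sequences differ at positions 9 (C/T, transition), 10 (G/A, transition), 11 (A/G, transition), 12 (C/G, transversion), 18 (T/C, transition).
Of the 5 differences, 4 transitions and 1 transversion, so Ti/Tv = 4/1 = 4.000.

4.000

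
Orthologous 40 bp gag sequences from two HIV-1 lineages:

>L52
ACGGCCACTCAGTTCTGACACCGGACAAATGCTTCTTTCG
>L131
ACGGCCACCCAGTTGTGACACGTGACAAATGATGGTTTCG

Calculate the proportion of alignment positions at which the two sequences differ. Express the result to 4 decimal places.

Differing sites — 9:T/C; 15:C/G; 22:C/G; 23:G/T; 32:C/A; 34:T/G; 35:C/G.
There are 7 differences over 40 sites, so p = 7/40 = 0.1750.

0.1750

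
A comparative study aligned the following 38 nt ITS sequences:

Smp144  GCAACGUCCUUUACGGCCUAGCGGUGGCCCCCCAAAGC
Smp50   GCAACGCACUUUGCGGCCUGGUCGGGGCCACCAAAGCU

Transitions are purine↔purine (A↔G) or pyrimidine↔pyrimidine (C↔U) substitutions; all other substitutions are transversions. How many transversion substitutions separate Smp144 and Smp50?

6

Differing sites — 7:U/C (Ti); 8:C/A (Tv); 13:A/G (Ti); 20:A/G (Ti); 22:C/U (Ti); 23:G/C (Tv); 25:U/G (Tv); 30:C/A (Tv); 33:C/A (Tv); 36:A/G (Ti); 37:G/C (Tv); 38:C/U (Ti).
Of the 12 differences, 6 transitions and 6 transversions, so the answer is 6.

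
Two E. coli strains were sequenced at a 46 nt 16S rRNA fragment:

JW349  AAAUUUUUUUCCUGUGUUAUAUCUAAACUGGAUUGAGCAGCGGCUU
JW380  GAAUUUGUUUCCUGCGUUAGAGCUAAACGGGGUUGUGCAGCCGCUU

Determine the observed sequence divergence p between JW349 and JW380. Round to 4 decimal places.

The sequences differ at positions 1 (A/G), 7 (U/G), 15 (U/C), 20 (U/G), 22 (U/G), 29 (U/G), 32 (A/G), 36 (A/U), 42 (G/C).
There are 9 differences over 46 sites, so p = 9/46 = 0.1957.

0.1957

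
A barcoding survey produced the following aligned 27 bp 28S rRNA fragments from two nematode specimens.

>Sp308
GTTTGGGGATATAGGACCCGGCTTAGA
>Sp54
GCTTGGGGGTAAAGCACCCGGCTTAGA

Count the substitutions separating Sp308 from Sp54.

4

Differing sites — 2:T/C; 9:A/G; 12:T/A; 15:G/C.
That gives 4 mismatches out of 27 aligned sites, so the Hamming distance is 4.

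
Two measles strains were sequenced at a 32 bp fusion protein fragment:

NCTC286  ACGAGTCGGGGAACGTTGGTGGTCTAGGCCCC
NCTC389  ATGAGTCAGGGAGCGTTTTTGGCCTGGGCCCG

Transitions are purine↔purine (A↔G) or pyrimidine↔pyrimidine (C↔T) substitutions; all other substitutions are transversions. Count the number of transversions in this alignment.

Differing sites — 2:C/T (Ti); 8:G/A (Ti); 13:A/G (Ti); 18:G/T (Tv); 19:G/T (Tv); 23:T/C (Ti); 26:A/G (Ti); 32:C/G (Tv).
Of the 8 differences, 5 transitions and 3 transversions, so the answer is 3.

3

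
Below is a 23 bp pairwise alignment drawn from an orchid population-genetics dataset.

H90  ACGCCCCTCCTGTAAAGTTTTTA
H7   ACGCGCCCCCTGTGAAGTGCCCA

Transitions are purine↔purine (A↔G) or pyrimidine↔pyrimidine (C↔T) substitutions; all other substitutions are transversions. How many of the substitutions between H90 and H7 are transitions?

Mismatches occur at site 5 (C→G, transversion), site 8 (T→C, transition), site 14 (A→G, transition), site 19 (T→G, transversion), site 20 (T→C, transition), site 21 (T→C, transition), site 22 (T→C, transition).
Of the 7 differences, 5 transitions and 2 transversions, so the answer is 5.

5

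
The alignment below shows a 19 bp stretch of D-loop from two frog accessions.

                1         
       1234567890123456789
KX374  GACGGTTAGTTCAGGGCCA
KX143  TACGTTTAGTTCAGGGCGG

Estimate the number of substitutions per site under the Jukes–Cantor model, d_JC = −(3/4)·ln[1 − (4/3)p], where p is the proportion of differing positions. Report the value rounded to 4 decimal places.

The sequences differ at positions 1 (G/T), 5 (G/T), 18 (C/G), 19 (A/G).
p = 4/19 = 0.210526.
d = −0.75 · ln(1 − (4/3)·0.210526) = −0.75 · ln(0.719299) = −0.75 · (-0.329478) = 0.2471.

0.2471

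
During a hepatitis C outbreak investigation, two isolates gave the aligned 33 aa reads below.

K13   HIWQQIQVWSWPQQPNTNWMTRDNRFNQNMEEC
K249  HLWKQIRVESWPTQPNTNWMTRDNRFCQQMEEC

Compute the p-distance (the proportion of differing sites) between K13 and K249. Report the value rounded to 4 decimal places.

Mismatches occur at site 2 (I↔L), site 4 (Q↔K), site 7 (Q↔R), site 9 (W↔E), site 13 (Q↔T), site 27 (N↔C), site 29 (N↔Q).
There are 7 differences over 33 sites, so p = 7/33 = 0.2121.

0.2121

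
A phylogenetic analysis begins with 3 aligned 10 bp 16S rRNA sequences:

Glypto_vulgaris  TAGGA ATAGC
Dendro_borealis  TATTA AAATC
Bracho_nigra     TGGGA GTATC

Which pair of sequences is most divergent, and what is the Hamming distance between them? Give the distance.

Pairwise Hamming distances:
  Glypto_vulgaris vs Dendro_borealis: 4
  Glypto_vulgaris vs Bracho_nigra: 3
  Dendro_borealis vs Bracho_nigra: 5
The largest is 5, between Dendro_borealis and Bracho_nigra.

5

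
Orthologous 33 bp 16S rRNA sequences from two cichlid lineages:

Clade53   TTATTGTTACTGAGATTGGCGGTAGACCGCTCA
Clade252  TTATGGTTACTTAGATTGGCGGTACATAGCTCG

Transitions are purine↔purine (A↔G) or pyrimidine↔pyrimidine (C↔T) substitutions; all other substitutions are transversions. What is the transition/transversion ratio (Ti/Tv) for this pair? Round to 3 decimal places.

0.500

Mismatches occur at site 5 (T→G, transversion), site 12 (G→T, transversion), site 25 (G→C, transversion), site 27 (C→T, transition), site 28 (C→A, transversion), site 33 (A→G, transition).
Of the 6 differences, 2 transitions and 4 transversions, so Ti/Tv = 2/4 = 0.500.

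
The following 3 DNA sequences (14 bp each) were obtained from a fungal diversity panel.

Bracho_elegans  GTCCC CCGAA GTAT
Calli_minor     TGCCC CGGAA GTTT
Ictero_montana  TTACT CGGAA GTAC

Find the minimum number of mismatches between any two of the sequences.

4

Pairwise Hamming distances:
  Bracho_elegans vs Calli_minor: 4
  Bracho_elegans vs Ictero_montana: 5
  Calli_minor vs Ictero_montana: 5
The smallest is 4, between Bracho_elegans and Calli_minor.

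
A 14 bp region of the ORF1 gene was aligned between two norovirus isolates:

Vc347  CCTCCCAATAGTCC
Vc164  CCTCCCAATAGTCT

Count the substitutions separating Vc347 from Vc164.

A single mismatch occurs at site 14 (C↔T).
That gives 1 mismatch out of 14 aligned sites, so the Hamming distance is 1.

1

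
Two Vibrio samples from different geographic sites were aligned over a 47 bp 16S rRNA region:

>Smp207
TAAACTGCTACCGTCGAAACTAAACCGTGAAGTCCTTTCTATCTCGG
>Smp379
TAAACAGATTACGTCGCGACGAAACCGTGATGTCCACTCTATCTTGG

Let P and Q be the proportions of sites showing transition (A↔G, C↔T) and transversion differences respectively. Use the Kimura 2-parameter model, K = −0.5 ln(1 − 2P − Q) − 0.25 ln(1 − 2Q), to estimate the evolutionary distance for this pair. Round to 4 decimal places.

0.2809

Mismatches occur at site 6 (T/A, transversion), site 8 (C/A, transversion), site 10 (A/T, transversion), site 11 (C/A, transversion), site 17 (A/C, transversion), site 18 (A/G, transition), site 21 (T/G, transversion), site 31 (A/T, transversion), site 36 (T/A, transversion), site 37 (T/C, transition), site 45 (C/T, transition).
Of the 11 differences, 3 transitions and 8 transversions over 47 sites: P = 3/47 = 0.063830, Q = 8/47 = 0.170213.
d = −0.5·ln(0.702127) − 0.25·ln(0.659574) = −0.5·(-0.353641) − 0.25·(-0.416161) = 0.2809.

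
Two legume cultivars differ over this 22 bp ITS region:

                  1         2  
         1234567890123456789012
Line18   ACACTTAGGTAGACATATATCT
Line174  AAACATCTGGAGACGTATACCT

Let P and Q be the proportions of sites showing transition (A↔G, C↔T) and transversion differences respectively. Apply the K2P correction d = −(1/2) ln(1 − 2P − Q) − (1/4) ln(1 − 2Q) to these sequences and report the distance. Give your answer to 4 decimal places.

The sequences differ at positions 2 (C/A, transversion), 5 (T/A, transversion), 7 (A/C, transversion), 8 (G/T, transversion), 10 (T/G, transversion), 15 (A/G, transition), 20 (T/C, transition).
Of the 7 differences, 2 transitions and 5 transversions over 22 sites: P = 2/22 = 0.090909, Q = 5/22 = 0.227273.
d = −0.5·ln(0.590909) − 0.25·ln(0.545454) = −0.5·(-0.526093) − 0.25·(-0.606137) = 0.4146.

0.4146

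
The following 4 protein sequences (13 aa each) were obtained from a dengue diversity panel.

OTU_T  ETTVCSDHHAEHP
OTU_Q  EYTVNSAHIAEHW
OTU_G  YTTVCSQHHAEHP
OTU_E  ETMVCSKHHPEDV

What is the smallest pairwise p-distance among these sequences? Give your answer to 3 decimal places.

Pairwise Hamming distances:
  OTU_T vs OTU_Q: 5
  OTU_T vs OTU_G: 2
  OTU_T vs OTU_E: 5
  OTU_Q vs OTU_G: 6
  OTU_Q vs OTU_E: 8
  OTU_G vs OTU_E: 6
The smallest is 2 mismatches, between OTU_T and OTU_G; p = 2/13 = 0.154.

0.154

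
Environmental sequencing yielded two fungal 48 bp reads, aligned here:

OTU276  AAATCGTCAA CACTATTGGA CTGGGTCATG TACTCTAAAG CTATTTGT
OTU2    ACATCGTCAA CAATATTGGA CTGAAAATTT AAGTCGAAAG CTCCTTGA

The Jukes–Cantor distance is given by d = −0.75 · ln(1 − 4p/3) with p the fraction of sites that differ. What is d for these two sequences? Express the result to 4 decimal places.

0.3694

The sequences differ at positions 2 (A/C), 13 (C/A), 24 (G/A), 25 (G/A), 26 (T/A), 27 (C/A), 28 (A/T), 30 (G/T), 31 (T/A), 33 (C/G), 36 (T/G), 43 (A/C), 44 (T/C), 48 (T/A).
p = 14/48 = 0.291667.
d = −0.75 · ln(1 − (4/3)·0.291667) = −0.75 · ln(0.611111) = −0.75 · (-0.492477) = 0.3694.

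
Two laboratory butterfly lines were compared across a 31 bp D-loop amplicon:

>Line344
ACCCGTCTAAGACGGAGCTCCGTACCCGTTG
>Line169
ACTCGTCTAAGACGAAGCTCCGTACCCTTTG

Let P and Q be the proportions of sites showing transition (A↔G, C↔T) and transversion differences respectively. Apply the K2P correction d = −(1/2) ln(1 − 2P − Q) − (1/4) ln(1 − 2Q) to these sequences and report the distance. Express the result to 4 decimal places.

0.1046

The sequences differ at positions 3 (C/T, transition), 15 (G/A, transition), 28 (G/T, transversion).
Of the 3 differences, 2 transitions and 1 transversion over 31 sites: P = 2/31 = 0.064516, Q = 1/31 = 0.032258.
d = −0.5·ln(0.838710) − 0.25·ln(0.935484) = −0.5·(-0.175890) − 0.25·(-0.066691) = 0.1046.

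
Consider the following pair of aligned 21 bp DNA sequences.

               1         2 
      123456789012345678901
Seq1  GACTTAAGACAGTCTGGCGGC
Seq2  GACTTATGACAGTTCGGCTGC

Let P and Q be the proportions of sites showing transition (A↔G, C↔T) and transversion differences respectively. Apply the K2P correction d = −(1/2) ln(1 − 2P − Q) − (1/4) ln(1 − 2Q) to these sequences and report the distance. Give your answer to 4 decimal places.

The sequences differ at positions 7 (A/T, transversion), 14 (C/T, transition), 15 (T/C, transition), 19 (G/T, transversion).
Of the 4 differences, 2 transitions and 2 transversions over 21 sites: P = 2/21 = 0.095238, Q = 2/21 = 0.095238.
d = −0.5·ln(0.714286) − 0.25·ln(0.809524) = −0.5·(-0.336472) − 0.25·(-0.211309) = 0.2211.

0.2211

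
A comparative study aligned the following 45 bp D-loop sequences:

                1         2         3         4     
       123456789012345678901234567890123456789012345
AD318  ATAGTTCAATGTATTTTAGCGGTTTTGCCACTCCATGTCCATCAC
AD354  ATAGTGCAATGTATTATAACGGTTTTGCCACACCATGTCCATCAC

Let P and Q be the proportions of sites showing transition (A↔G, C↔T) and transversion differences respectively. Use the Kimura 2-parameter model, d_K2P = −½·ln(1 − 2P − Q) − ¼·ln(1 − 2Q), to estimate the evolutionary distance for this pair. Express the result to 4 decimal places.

The sequences differ at positions 6 (T/G, transversion), 16 (T/A, transversion), 19 (G/A, transition), 32 (T/A, transversion).
Of the 4 differences, 1 transition and 3 transversions over 45 sites: P = 1/45 = 0.022222, Q = 3/45 = 0.066667.
d = −0.5·ln(0.888889) − 0.25·ln(0.866666) = −0.5·(-0.117783) − 0.25·(-0.143102) = 0.0947.

0.0947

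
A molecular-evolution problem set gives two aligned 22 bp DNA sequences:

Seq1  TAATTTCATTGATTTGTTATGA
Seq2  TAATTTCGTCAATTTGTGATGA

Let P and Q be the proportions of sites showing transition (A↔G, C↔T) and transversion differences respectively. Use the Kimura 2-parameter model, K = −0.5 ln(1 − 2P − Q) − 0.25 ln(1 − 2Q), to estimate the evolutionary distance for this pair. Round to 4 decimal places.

0.2153

Mismatches occur at site 8 (A→G, transition), site 10 (T→C, transition), site 11 (G→A, transition), site 18 (T→G, transversion).
Of the 4 differences, 3 transitions and 1 transversion over 22 sites: P = 3/22 = 0.136364, Q = 1/22 = 0.045455.
d = −0.5·ln(0.681817) − 0.25·ln(0.909090) = −0.5·(-0.382994) − 0.25·(-0.095311) = 0.2153.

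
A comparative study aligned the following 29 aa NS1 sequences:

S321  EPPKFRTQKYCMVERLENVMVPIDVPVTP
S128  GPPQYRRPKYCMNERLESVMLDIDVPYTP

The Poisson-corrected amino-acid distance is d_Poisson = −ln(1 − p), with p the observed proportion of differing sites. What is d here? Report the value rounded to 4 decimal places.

Mismatches occur at site 1 (E/G), site 4 (K/Q), site 5 (F/Y), site 7 (T/R), site 8 (Q/P), site 13 (V/N), site 18 (N/S), site 21 (V/L), site 22 (P/D), site 27 (V/Y).
p = 10/29 = 0.344828.
d = −ln(1 − 0.344828) = −ln(0.655172) = 0.4229.

0.4229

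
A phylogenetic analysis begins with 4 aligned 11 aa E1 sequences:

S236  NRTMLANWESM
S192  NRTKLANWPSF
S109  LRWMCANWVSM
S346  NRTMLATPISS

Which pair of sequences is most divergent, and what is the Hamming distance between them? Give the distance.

7

Pairwise Hamming distances:
  S236 vs S192: 3
  S236 vs S109: 4
  S236 vs S346: 4
  S192 vs S109: 6
  S192 vs S346: 5
  S109 vs S346: 7
The largest is 7, between S109 and S346.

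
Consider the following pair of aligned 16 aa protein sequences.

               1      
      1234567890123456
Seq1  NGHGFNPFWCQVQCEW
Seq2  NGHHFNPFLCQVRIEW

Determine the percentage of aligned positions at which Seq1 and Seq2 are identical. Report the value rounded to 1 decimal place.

75.0%

Mismatches occur at site 4 (G↔H), site 9 (W↔L), site 13 (Q↔R), site 14 (C↔I).
12 of the 16 sites match, so the percent identity is 12/16 × 100 = 75.0%.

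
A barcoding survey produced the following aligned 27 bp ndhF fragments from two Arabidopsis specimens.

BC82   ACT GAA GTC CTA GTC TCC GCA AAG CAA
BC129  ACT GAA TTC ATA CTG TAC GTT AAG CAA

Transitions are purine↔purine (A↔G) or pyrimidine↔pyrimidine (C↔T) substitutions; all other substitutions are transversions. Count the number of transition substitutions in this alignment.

1

The sequences differ at positions 7 (G/T, transversion), 10 (C/A, transversion), 13 (G/C, transversion), 15 (C/G, transversion), 17 (C/A, transversion), 20 (C/T, transition), 21 (A/T, transversion).
Of the 7 differences, 1 transition and 6 transversions, so the answer is 1.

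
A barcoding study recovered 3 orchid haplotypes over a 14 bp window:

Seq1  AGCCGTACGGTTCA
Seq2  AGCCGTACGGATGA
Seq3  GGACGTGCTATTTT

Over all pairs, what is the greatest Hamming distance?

Pairwise Hamming distances:
  Seq1 vs Seq2: 2
  Seq1 vs Seq3: 7
  Seq2 vs Seq3: 8
The largest is 8, between Seq2 and Seq3.

8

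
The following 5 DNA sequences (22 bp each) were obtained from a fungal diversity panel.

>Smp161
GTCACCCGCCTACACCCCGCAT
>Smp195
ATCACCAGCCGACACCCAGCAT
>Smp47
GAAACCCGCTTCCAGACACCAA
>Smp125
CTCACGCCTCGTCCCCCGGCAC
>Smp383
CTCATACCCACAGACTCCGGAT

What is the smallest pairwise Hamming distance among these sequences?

4

Pairwise Hamming distances:
  Smp161 vs Smp195: 4
  Smp161 vs Smp47: 9
  Smp161 vs Smp125: 9
  Smp161 vs Smp383: 9
  Smp195 vs Smp47: 11
  Smp195 vs Smp125: 9
  Smp195 vs Smp383: 11
  Smp47 vs Smp125: 15
  Smp47 vs Smp383: 16
  Smp125 vs Smp383: 12
The smallest is 4, between Smp161 and Smp195.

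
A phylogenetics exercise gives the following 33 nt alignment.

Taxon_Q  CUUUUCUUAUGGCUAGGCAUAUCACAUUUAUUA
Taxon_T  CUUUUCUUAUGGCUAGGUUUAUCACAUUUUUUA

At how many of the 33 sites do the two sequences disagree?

3

Mismatches occur at site 18 (C→U), site 19 (A→U), site 30 (A→U).
That gives 3 mismatches out of 33 aligned sites, so the Hamming distance is 3.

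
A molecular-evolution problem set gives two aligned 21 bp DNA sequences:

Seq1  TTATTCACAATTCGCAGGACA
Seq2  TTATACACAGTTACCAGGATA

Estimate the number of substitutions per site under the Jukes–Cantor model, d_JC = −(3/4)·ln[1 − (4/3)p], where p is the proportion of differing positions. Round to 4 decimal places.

0.2865

The sequences differ at positions 5 (T/A), 10 (A/G), 13 (C/A), 14 (G/C), 20 (C/T).
p = 5/21 = 0.238095.
d = −0.75 · ln(1 − (4/3)·0.238095) = −0.75 · ln(0.682540) = −0.75 · (-0.381934) = 0.2865.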